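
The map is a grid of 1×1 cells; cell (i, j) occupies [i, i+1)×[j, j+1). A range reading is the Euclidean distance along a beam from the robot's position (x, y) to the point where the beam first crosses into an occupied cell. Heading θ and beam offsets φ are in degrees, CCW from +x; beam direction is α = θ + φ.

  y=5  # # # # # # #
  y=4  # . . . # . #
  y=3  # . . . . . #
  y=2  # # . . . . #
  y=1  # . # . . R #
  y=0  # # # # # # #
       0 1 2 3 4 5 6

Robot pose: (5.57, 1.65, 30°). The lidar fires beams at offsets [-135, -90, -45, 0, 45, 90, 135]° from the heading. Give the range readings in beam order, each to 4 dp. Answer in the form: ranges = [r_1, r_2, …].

beam 1: φ=-135°, α=255°
  d=(-0.2588,-0.9659)  start (5,1)  tX=2.2023 tY=0.6729  stride 1/|dx|=3.8637 1/|dy|=1.0353
    cross y-line → (5,0), t=0.6729 (wall)
  → r_1 = 0.6729
beam 2: φ=-90°, α=300°
  d=(0.5000,-0.8660)  start (5,1)  tX=0.8600 tY=0.7506  stride 1/|dx|=2.0000 1/|dy|=1.1547
    cross y-line → (5,0), t=0.7506 (wall)
  → r_2 = 0.7506
beam 3: φ=-45°, α=345°
  d=(0.9659,-0.2588)  start (5,1)  tX=0.4452 tY=2.5114  stride 1/|dx|=1.0353 1/|dy|=3.8637
    cross x-line → (6,1), t=0.4452 (wall)
  → r_3 = 0.4452
beam 4: φ=0°, α=30°
  d=(0.8660,0.5000)  start (5,1)  tX=0.4965 tY=0.7000  stride 1/|dx|=1.1547 1/|dy|=2.0000
    cross x-line → (6,1), t=0.4965 (wall)
  → r_4 = 0.4965
beam 5: φ=45°, α=75°
  d=(0.2588,0.9659)  start (5,1)  tX=1.6614 tY=0.3623  stride 1/|dx|=3.8637 1/|dy|=1.0353
    cross y-line → (5,2), t=0.3623
    cross y-line → (5,3), t=1.3976
    cross x-line → (6,3), t=1.6614 (wall)
  → r_5 = 1.6614
beam 6: φ=90°, α=120°
  d=(-0.5000,0.8660)  start (5,1)  tX=1.1400 tY=0.4041  stride 1/|dx|=2.0000 1/|dy|=1.1547
    cross y-line → (5,2), t=0.4041
    cross x-line → (4,2), t=1.1400
    cross y-line → (4,3), t=1.5588
    cross y-line → (4,4), t=2.7135 (wall)
  → r_6 = 2.7135
beam 7: φ=135°, α=165°
  d=(-0.9659,0.2588)  start (5,1)  tX=0.5901 tY=1.3523  stride 1/|dx|=1.0353 1/|dy|=3.8637
    cross x-line → (4,1), t=0.5901
    cross y-line → (4,2), t=1.3523
    cross x-line → (3,2), t=1.6254
    cross x-line → (2,2), t=2.6607
    cross x-line → (1,2), t=3.6959 (wall)
  → r_7 = 3.6959

ranges = [0.6729, 0.7506, 0.4452, 0.4965, 1.6614, 2.7135, 3.6959]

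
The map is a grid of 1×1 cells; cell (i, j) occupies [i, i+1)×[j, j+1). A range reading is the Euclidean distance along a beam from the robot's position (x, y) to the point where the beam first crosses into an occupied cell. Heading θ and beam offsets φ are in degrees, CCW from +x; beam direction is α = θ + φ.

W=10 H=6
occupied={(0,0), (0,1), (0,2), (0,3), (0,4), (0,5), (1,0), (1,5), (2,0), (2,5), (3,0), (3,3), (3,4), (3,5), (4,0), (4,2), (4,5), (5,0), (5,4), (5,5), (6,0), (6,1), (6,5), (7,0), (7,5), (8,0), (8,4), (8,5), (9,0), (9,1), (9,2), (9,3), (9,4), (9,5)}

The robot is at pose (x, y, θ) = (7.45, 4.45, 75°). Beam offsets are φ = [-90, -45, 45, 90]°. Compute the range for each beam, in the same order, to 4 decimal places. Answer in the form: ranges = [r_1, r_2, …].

ranges = [0.5694, 0.6351, 0.6351, 1.5012]

beam 1: φ=-90°, α=345°
  dir = (cos 345°, sin 345°) = (0.9659, -0.2588); from cell (7,4)
  next x-line at t=0.5694, next y-line at t=1.7387; Δt_x=1.0353, Δt_y=3.8637
    x: enter (8,4) at t=0.5694 ← occupied
  → r_1 = 0.5694
beam 2: φ=-45°, α=30°
  dir = (cos 30°, sin 30°) = (0.8660, 0.5000); from cell (7,4)
  next x-line at t=0.6351, next y-line at t=1.1000; Δt_x=1.1547, Δt_y=2.0000
    x: enter (8,4) at t=0.6351 ← occupied
  → r_2 = 0.6351
beam 3: φ=45°, α=120°
  dir = (cos 120°, sin 120°) = (-0.5000, 0.8660); from cell (7,4)
  next x-line at t=0.9000, next y-line at t=0.6351; Δt_x=2.0000, Δt_y=1.1547
    y: enter (7,5) at t=0.6351 ← occupied
  → r_3 = 0.6351
beam 4: φ=90°, α=165°
  dir = (cos 165°, sin 165°) = (-0.9659, 0.2588); from cell (7,4)
  next x-line at t=0.4659, next y-line at t=2.1250; Δt_x=1.0353, Δt_y=3.8637
    x: enter (6,4) at t=0.4659
    x: enter (5,4) at t=1.5012 ← occupied
  → r_4 = 1.5012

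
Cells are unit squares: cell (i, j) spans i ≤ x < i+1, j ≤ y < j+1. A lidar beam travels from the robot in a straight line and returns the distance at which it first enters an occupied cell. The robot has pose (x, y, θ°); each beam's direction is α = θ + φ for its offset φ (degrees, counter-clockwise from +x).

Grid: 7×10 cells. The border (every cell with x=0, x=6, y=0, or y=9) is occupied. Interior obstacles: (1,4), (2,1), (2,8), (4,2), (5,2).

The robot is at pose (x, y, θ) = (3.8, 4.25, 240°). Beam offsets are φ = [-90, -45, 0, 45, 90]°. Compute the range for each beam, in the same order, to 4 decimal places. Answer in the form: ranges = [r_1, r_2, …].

ranges = [3.2332, 2.8988, 2.5981, 1.2941, 2.5000]

beam 1: φ=-90°, α=150°
  direction (-0.8660, 0.5000); cell (3,4); t to first gridline: x 0.9238, y 1.5000 (then +1.1547 / +2.0000)
    (2,4) via x @ 0.9238
    (2,5) via y @ 1.5000
    (1,5) via x @ 2.0785
    (0,5) via x @ 3.2332  # hit
  → r_1 = 3.2332
beam 2: φ=-45°, α=195°
  direction (-0.9659, -0.2588); cell (3,4); t to first gridline: x 0.8282, y 0.9659 (then +1.0353 / +3.8637)
    (2,4) via x @ 0.8282
    (2,3) via y @ 0.9659
    (1,3) via x @ 1.8635
    (0,3) via x @ 2.8988  # hit
  → r_2 = 2.8988
beam 3: φ=0°, α=240°
  direction (-0.5000, -0.8660); cell (3,4); t to first gridline: x 1.6000, y 0.2887 (then +2.0000 / +1.1547)
    (3,3) via y @ 0.2887
    (3,2) via y @ 1.4434
    (2,2) via x @ 1.6000
    (2,1) via y @ 2.5981  # hit
  → r_3 = 2.5981
beam 4: φ=45°, α=285°
  direction (0.2588, -0.9659); cell (3,4); t to first gridline: x 0.7727, y 0.2588 (then +3.8637 / +1.0353)
    (3,3) via y @ 0.2588
    (4,3) via x @ 0.7727
    (4,2) via y @ 1.2941  # hit
  → r_4 = 1.2941
beam 5: φ=90°, α=330°
  direction (0.8660, -0.5000); cell (3,4); t to first gridline: x 0.2309, y 0.5000 (then +1.1547 / +2.0000)
    (4,4) via x @ 0.2309
    (4,3) via y @ 0.5000
    (5,3) via x @ 1.3856
    (5,2) via y @ 2.5000  # hit
  → r_5 = 2.5000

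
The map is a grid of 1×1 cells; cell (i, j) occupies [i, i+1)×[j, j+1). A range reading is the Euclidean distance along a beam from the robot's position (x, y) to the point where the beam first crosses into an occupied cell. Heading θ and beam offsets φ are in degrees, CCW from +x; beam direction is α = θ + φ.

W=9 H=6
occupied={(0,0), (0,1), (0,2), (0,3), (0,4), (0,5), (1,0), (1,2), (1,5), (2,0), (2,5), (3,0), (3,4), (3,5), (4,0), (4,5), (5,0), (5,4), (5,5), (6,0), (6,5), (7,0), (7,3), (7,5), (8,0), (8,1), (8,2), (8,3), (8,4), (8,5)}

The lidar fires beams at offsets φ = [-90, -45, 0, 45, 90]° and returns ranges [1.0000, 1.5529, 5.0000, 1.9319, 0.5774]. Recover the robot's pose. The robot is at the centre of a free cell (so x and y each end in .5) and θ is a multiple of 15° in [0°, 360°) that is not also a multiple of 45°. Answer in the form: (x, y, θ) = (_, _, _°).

(x, y, θ) = (7.5, 1.5, 150°)

Candidates: 24 free-cell centres × 16 headings = 384 poses. Raycast each; keep the one whose scan matches to 4 dp.
  (6.5, 1.5, 15°): beam 1 = 0.5176 ≠ 1.0000 ✗
  (2.5, 4.5, 30°): beam 1 = 4.0415 ≠ 1.0000 ✗
  (5.5, 3.5, 195°): beam 1 = 0.5176 ≠ 1.0000 ✗
  (1.5, 4.5, 75°): beam 1 = 1.5529 ≠ 1.0000 ✗
  …
  (7.5, 1.5, 150°): r_1=1.0000, r_2=1.5529, r_3=5.0000, r_4=1.9319, r_5=0.5774 — all match ✓
Only this pose fits every beam.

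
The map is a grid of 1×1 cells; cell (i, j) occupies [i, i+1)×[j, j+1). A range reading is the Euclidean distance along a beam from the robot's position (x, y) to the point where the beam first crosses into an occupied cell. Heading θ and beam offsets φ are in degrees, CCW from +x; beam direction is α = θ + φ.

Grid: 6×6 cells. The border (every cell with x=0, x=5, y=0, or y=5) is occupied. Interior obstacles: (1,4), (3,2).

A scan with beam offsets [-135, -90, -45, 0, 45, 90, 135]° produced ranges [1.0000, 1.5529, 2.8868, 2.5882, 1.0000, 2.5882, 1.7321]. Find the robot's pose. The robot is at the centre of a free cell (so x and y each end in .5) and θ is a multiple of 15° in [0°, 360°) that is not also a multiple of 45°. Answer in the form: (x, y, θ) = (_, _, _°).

Candidates: 14 free-cell centres × 16 headings = 224 poses. Raycast each; keep the one whose scan matches to 4 dp.
  (1.5, 2.5, 15°): beam 3 = 3.0000 ≠ 2.8868 ✗
  (1.5, 1.5, 195°): beam 1 = 4.0415 ≠ 1.0000 ✗
  (2.5, 3.5, 210°): beam 1 = 1.5529 ≠ 1.0000 ✗
  (3.5, 1.5, 165°): beam 1 = 1.7321 ≠ 1.0000 ✗
  (4.5, 1.5, 60°): beam 1 = 0.5176 ≠ 1.0000 ✗
  …
  (2.5, 3.5, 285°): r_1=1.0000, r_2=1.5529, r_3=2.8868, r_4=2.5882, r_5=1.0000, r_6=2.5882, r_7=1.7321 — all match ✓
Only this pose fits every beam.

(x, y, θ) = (2.5, 3.5, 285°)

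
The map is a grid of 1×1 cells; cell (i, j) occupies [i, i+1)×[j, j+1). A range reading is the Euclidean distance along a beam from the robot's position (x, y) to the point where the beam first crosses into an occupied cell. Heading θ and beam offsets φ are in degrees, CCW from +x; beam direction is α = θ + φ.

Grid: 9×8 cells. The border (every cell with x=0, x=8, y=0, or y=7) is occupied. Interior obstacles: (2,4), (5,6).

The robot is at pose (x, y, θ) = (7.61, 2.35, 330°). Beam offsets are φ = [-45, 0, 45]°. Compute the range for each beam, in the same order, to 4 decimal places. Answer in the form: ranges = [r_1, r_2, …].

beam 1: φ=-45°, α=285°
  cosα=0.2588 sinα=-0.9659 | (7,2) | tMaxX 1.5068 tMaxY 0.3623 | tΔX 3.8637 tΔY 1.0353
    t=0.3623 [y] (7,1)
    t=1.3976 [y] (7,0) — stop
  → r_1 = 1.3976
beam 2: φ=0°, α=330°
  cosα=0.8660 sinα=-0.5000 | (7,2) | tMaxX 0.4503 tMaxY 0.7000 | tΔX 1.1547 tΔY 2.0000
    t=0.4503 [x] (8,2) — stop
  → r_2 = 0.4503
beam 3: φ=45°, α=15°
  cosα=0.9659 sinα=0.2588 | (7,2) | tMaxX 0.4038 tMaxY 2.5114 | tΔX 1.0353 tΔY 3.8637
    t=0.4038 [x] (8,2) — stop
  → r_3 = 0.4038

ranges = [1.3976, 0.4503, 0.4038]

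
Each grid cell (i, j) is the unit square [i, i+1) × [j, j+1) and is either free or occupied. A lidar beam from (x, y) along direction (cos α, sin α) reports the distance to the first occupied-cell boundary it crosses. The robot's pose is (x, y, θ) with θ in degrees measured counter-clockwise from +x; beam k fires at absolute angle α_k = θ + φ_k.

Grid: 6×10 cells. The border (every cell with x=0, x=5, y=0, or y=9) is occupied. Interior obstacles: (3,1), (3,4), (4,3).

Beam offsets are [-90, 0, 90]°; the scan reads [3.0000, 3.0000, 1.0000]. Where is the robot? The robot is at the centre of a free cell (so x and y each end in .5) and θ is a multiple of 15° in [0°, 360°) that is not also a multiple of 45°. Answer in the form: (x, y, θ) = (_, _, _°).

Candidates: 29 free-cell centres × 16 headings = 464 poses. Raycast each; keep the one whose scan matches to 4 dp.
  (3.5, 7.5, 210°): beam 1 = 1.7321 ≠ 3.0000 ✗
  (4.5, 5.5, 345°): beam 1 = 1.5529 ≠ 3.0000 ✗
  (4.5, 6.5, 240°): beam 1 = 4.0415 ≠ 3.0000 ✗
  (4.5, 2.5, 120°): beam 1 = 0.5774 ≠ 3.0000 ✗
  (4.5, 7.5, 255°): beam 1 = 3.6235 ≠ 3.0000 ✗
  …
  (1.5, 7.5, 30°): r_1=3.0000, r_2=3.0000, r_3=1.0000 — all match ✓
Only this pose fits every beam.

(x, y, θ) = (1.5, 7.5, 30°)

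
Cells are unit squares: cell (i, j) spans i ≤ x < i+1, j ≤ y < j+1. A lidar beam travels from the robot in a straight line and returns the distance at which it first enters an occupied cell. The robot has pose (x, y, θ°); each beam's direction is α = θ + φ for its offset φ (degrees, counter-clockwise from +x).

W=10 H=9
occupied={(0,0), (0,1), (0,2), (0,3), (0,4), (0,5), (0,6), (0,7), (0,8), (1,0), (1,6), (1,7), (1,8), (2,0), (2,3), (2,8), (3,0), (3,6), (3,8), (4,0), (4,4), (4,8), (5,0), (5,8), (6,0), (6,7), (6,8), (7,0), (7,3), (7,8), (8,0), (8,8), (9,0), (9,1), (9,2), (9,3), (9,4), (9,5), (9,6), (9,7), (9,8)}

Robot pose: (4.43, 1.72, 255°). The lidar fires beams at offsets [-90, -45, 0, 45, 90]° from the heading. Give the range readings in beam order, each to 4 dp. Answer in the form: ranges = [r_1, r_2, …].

ranges = [3.5510, 1.4400, 0.7454, 0.8314, 2.7819]

beam 1: φ=-90°, α=165°
  d=(-0.9659,0.2588)  start (4,1)  tX=0.4452 tY=1.0818  stride 1/|dx|=1.0353 1/|dy|=3.8637
    cross x-line → (3,1), t=0.4452
    cross y-line → (3,2), t=1.0818
    cross x-line → (2,2), t=1.4804
    cross x-line → (1,2), t=2.5157
    cross x-line → (0,2), t=3.5510 (wall)
  → r_1 = 3.5510
beam 2: φ=-45°, α=210°
  d=(-0.8660,-0.5000)  start (4,1)  tX=0.4965 tY=1.4400  stride 1/|dx|=1.1547 1/|dy|=2.0000
    cross x-line → (3,1), t=0.4965
    cross y-line → (3,0), t=1.4400 (wall)
  → r_2 = 1.4400
beam 3: φ=0°, α=255°
  d=(-0.2588,-0.9659)  start (4,1)  tX=1.6614 tY=0.7454  stride 1/|dx|=3.8637 1/|dy|=1.0353
    cross y-line → (4,0), t=0.7454 (wall)
  → r_3 = 0.7454
beam 4: φ=45°, α=300°
  d=(0.5000,-0.8660)  start (4,1)  tX=1.1400 tY=0.8314  stride 1/|dx|=2.0000 1/|dy|=1.1547
    cross y-line → (4,0), t=0.8314 (wall)
  → r_4 = 0.8314
beam 5: φ=90°, α=345°
  d=(0.9659,-0.2588)  start (4,1)  tX=0.5901 tY=2.7819  stride 1/|dx|=1.0353 1/|dy|=3.8637
    cross x-line → (5,1), t=0.5901
    cross x-line → (6,1), t=1.6254
    cross x-line → (7,1), t=2.6607
    cross y-line → (7,0), t=2.7819 (wall)
  → r_5 = 2.7819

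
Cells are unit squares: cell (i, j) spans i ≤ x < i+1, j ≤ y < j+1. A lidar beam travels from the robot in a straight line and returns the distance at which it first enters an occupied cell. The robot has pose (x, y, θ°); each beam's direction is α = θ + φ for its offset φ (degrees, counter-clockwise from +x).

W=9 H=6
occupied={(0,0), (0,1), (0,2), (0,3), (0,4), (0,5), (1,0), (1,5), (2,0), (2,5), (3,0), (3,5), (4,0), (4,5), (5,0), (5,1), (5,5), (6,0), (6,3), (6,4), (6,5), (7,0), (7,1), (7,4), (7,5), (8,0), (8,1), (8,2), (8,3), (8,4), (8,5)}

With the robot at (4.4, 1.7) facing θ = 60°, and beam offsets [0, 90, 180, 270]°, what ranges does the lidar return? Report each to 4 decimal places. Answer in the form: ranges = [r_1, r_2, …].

ranges = [3.2000, 3.9260, 0.8083, 0.6928]

beam 1: φ=0°, α=60°
  d=(0.5000,0.8660)  start (4,1)  tX=1.2000 tY=0.3464  stride 1/|dx|=2.0000 1/|dy|=1.1547
    cross y-line → (4,2), t=0.3464
    cross x-line → (5,2), t=1.2000
    cross y-line → (5,3), t=1.5011
    cross y-line → (5,4), t=2.6558
    cross x-line → (6,4), t=3.2000 (wall)
  → r_1 = 3.2000
beam 2: φ=90°, α=150°
  d=(-0.8660,0.5000)  start (4,1)  tX=0.4619 tY=0.6000  stride 1/|dx|=1.1547 1/|dy|=2.0000
    cross x-line → (3,1), t=0.4619
    cross y-line → (3,2), t=0.6000
    cross x-line → (2,2), t=1.6166
    cross y-line → (2,3), t=2.6000
    cross x-line → (1,3), t=2.7713
    cross x-line → (0,3), t=3.9260 (wall)
  → r_2 = 3.9260
beam 3: φ=180°, α=240°
  d=(-0.5000,-0.8660)  start (4,1)  tX=0.8000 tY=0.8083  stride 1/|dx|=2.0000 1/|dy|=1.1547
    cross x-line → (3,1), t=0.8000
    cross y-line → (3,0), t=0.8083 (wall)
  → r_3 = 0.8083
beam 4: φ=270°, α=330°
  d=(0.8660,-0.5000)  start (4,1)  tX=0.6928 tY=1.4000  stride 1/|dx|=1.1547 1/|dy|=2.0000
    cross x-line → (5,1), t=0.6928 (wall)
  → r_4 = 0.6928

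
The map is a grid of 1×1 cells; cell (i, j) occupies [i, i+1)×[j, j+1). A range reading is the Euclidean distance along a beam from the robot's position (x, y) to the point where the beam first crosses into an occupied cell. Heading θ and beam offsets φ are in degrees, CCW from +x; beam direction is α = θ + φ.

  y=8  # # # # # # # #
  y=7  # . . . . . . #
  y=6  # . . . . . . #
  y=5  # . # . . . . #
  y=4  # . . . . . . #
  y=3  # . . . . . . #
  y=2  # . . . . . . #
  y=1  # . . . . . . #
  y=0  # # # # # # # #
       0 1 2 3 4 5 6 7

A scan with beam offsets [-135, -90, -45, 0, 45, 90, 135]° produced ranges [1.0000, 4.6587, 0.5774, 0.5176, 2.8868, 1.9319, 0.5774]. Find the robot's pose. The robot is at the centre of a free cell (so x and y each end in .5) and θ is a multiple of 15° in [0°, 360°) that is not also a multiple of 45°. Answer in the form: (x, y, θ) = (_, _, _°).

Enumerate (i+0.5, j+0.5, θ) over the 41 free cells and 16 admissible headings. For each, cast all 7 beams and compare to the given ranges.
  (1.5, 5.5, 300°): beam 1 = 0.5176 ≠ 1.0000 ✗
  (6.5, 4.5, 60°): beam 1 = 1.9319 ≠ 1.0000 ✗
  (1.5, 4.5, 105°): beam 1 = 6.3509 ≠ 1.0000 ✗
  …
  (1.5, 5.5, 15°): r_1=1.0000, r_2=4.6587, r_3=0.5774, r_4=0.5176, r_5=2.8868, r_6=1.9319, r_7=0.5774 — all match ✓
No second candidate reproduces the full scan.

(x, y, θ) = (1.5, 5.5, 15°)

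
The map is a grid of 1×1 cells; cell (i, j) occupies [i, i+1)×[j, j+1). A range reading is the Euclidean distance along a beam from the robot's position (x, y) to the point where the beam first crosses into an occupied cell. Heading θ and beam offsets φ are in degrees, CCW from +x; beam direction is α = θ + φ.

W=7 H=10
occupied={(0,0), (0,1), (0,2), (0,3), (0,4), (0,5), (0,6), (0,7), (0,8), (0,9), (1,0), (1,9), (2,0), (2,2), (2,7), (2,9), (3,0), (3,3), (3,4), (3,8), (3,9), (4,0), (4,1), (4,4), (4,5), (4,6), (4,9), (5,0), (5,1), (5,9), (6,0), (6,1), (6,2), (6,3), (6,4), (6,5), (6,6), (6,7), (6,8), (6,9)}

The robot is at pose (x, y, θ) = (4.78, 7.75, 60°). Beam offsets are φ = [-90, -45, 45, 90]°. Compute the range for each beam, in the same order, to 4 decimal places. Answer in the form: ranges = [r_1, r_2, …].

ranges = [1.4087, 1.2630, 1.2941, 0.9007]

beam 1: φ=-90°, α=330°
  direction (0.8660, -0.5000); cell (4,7); t to first gridline: x 0.2540, y 1.5000 (then +1.1547 / +2.0000)
    (5,7) via x @ 0.2540
    (6,7) via x @ 1.4087  # hit
  → r_1 = 1.4087
beam 2: φ=-45°, α=15°
  direction (0.9659, 0.2588); cell (4,7); t to first gridline: x 0.2278, y 0.9659 (then +1.0353 / +3.8637)
    (5,7) via x @ 0.2278
    (5,8) via y @ 0.9659
    (6,8) via x @ 1.2630  # hit
  → r_2 = 1.2630
beam 3: φ=45°, α=105°
  direction (-0.2588, 0.9659); cell (4,7); t to first gridline: x 3.0137, y 0.2588 (then +3.8637 / +1.0353)
    (4,8) via y @ 0.2588
    (4,9) via y @ 1.2941  # hit
  → r_3 = 1.2941
beam 4: φ=90°, α=150°
  direction (-0.8660, 0.5000); cell (4,7); t to first gridline: x 0.9007, y 0.5000 (then +1.1547 / +2.0000)
    (4,8) via y @ 0.5000
    (3,8) via x @ 0.9007  # hit
  → r_4 = 0.9007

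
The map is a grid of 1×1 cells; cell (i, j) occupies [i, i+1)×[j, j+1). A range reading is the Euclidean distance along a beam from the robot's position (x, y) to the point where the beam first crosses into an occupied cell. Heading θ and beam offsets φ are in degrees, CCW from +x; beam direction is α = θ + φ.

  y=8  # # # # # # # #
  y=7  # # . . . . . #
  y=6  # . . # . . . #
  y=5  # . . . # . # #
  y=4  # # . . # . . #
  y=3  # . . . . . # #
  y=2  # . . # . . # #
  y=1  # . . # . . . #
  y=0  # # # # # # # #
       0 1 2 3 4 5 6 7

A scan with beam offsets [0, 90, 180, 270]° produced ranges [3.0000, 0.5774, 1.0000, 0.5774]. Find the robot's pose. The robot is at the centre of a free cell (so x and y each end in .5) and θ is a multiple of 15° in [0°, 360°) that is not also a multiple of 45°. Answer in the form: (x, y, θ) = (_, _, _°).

Enumerate (i+0.5, j+0.5, θ) over the 32 free cells and 16 admissible headings. For each, cast all 4 beams and compare to the given ranges.
  (2.5, 1.5, 240°): beam 1 = 0.5774 ≠ 3.0000 ✗
  (5.5, 7.5, 15°): beam 1 = 1.5529 ≠ 3.0000 ✗
  (3.5, 4.5, 15°): beam 1 = 0.5176 ≠ 3.0000 ✗
  (1.5, 1.5, 75°): beam 1 = 6.7293 ≠ 3.0000 ✗
  …
  (3.5, 7.5, 330°): r_1=3.0000, r_2=0.5774, r_3=1.0000, r_4=0.5774 — all match ✓
Unique over the lattice → pose = (3.5, 7.5, 330°).

(x, y, θ) = (3.5, 7.5, 330°)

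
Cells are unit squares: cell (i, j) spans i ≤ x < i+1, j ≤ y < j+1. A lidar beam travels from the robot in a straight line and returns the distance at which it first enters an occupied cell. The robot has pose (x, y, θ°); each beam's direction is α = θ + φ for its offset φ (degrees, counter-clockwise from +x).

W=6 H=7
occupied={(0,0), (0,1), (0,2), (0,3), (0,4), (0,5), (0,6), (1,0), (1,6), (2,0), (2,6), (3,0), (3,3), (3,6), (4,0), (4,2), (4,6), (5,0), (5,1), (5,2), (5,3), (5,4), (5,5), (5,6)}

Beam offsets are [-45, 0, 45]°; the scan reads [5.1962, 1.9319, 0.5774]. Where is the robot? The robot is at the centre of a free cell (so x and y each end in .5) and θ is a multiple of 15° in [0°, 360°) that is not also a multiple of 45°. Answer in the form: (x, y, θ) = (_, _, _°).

The pose lattice has 18·16 = 288 candidates. Test each by forward raycasting.
  (1.5, 4.5, 30°): beam 1 = 1.9319 ≠ 5.1962 ✗
  (3.5, 4.5, 120°): beam 1 = 1.5529 ≠ 5.1962 ✗
  (3.5, 1.5, 240°): beam 1 = 1.9319 ≠ 5.1962 ✗
  (4.5, 5.5, 345°): beam 1 = 1.0000 ≠ 5.1962 ✗
  …
  (1.5, 1.5, 105°): r_1=5.1962, r_2=1.9319, r_3=0.5774 — all match ✓
Unique over the lattice → pose = (1.5, 1.5, 105°).

(x, y, θ) = (1.5, 1.5, 105°)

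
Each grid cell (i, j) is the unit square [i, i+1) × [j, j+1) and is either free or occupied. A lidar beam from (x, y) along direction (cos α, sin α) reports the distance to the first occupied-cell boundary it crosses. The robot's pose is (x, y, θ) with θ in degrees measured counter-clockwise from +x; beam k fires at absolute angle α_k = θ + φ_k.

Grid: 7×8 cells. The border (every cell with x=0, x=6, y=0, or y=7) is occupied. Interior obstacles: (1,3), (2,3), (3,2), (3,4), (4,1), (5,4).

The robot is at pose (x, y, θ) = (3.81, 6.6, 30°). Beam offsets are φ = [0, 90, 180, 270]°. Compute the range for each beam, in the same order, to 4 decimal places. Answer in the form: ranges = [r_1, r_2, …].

ranges = [0.8000, 0.4619, 3.2447, 2.3800]

beam 1: φ=0°, α=30°
  dir = (cos 30°, sin 30°) = (0.8660, 0.5000); from cell (3,6)
  next x-line at t=0.2194, next y-line at t=0.8000; Δt_x=1.1547, Δt_y=2.0000
    x: enter (4,6) at t=0.2194
    y: enter (4,7) at t=0.8000 ← occupied
  → r_1 = 0.8000
beam 2: φ=90°, α=120°
  dir = (cos 120°, sin 120°) = (-0.5000, 0.8660); from cell (3,6)
  next x-line at t=1.6200, next y-line at t=0.4619; Δt_x=2.0000, Δt_y=1.1547
    y: enter (3,7) at t=0.4619 ← occupied
  → r_2 = 0.4619
beam 3: φ=180°, α=210°
  dir = (cos 210°, sin 210°) = (-0.8660, -0.5000); from cell (3,6)
  next x-line at t=0.9353, next y-line at t=1.2000; Δt_x=1.1547, Δt_y=2.0000
    x: enter (2,6) at t=0.9353
    y: enter (2,5) at t=1.2000
    x: enter (1,5) at t=2.0900
    y: enter (1,4) at t=3.2000
    x: enter (0,4) at t=3.2447 ← occupied
  → r_3 = 3.2447
beam 4: φ=270°, α=300°
  dir = (cos 300°, sin 300°) = (0.5000, -0.8660); from cell (3,6)
  next x-line at t=0.3800, next y-line at t=0.6928; Δt_x=2.0000, Δt_y=1.1547
    x: enter (4,6) at t=0.3800
    y: enter (4,5) at t=0.6928
    y: enter (4,4) at t=1.8475
    x: enter (5,4) at t=2.3800 ← occupied
  → r_4 = 2.3800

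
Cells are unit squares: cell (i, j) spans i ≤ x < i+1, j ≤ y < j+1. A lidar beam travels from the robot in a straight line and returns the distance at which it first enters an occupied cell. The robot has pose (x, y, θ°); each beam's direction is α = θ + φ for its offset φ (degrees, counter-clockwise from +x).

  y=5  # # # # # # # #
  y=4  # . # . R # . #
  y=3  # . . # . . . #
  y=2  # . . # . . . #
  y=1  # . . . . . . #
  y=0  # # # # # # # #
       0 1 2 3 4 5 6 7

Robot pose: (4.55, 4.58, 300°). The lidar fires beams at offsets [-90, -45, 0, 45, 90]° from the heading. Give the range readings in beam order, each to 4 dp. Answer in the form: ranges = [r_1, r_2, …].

ranges = [1.1600, 2.1250, 4.1338, 0.4659, 0.5196]

beam 1: φ=-90°, α=210°
  direction (-0.8660, -0.5000); cell (4,4); t to first gridline: x 0.6351, y 1.1600 (then +1.1547 / +2.0000)
    (3,4) via x @ 0.6351
    (3,3) via y @ 1.1600  # hit
  → r_1 = 1.1600
beam 2: φ=-45°, α=255°
  direction (-0.2588, -0.9659); cell (4,4); t to first gridline: x 2.1250, y 0.6005 (then +3.8637 / +1.0353)
    (4,3) via y @ 0.6005
    (4,2) via y @ 1.6357
    (3,2) via x @ 2.1250  # hit
  → r_2 = 2.1250
beam 3: φ=0°, α=300°
  direction (0.5000, -0.8660); cell (4,4); t to first gridline: x 0.9000, y 0.6697 (then +2.0000 / +1.1547)
    (4,3) via y @ 0.6697
    (5,3) via x @ 0.9000
    (5,2) via y @ 1.8244
    (6,2) via x @ 2.9000
    (6,1) via y @ 2.9791
    (6,0) via y @ 4.1338  # hit
  → r_3 = 4.1338
beam 4: φ=45°, α=345°
  direction (0.9659, -0.2588); cell (4,4); t to first gridline: x 0.4659, y 2.2409 (then +1.0353 / +3.8637)
    (5,4) via x @ 0.4659  # hit
  → r_4 = 0.4659
beam 5: φ=90°, α=30°
  direction (0.8660, 0.5000); cell (4,4); t to first gridline: x 0.5196, y 0.8400 (then +1.1547 / +2.0000)
    (5,4) via x @ 0.5196  # hit
  → r_5 = 0.5196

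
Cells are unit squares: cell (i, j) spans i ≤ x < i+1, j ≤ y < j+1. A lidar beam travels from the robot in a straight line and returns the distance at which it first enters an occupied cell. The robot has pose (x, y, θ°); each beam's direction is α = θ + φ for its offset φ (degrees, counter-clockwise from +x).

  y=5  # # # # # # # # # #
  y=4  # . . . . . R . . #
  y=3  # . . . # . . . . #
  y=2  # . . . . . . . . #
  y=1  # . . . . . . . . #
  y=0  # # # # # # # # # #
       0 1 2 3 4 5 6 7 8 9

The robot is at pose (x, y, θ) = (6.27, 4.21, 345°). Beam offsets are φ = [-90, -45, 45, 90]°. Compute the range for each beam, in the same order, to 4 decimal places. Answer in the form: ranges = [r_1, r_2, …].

beam 1: φ=-90°, α=255°
  d=(-0.2588,-0.9659)  start (6,4)  tX=1.0432 tY=0.2174  stride 1/|dx|=3.8637 1/|dy|=1.0353
    cross y-line → (6,3), t=0.2174
    cross x-line → (5,3), t=1.0432
    cross y-line → (5,2), t=1.2527
    cross y-line → (5,1), t=2.2880
    cross y-line → (5,0), t=3.3232 (wall)
  → r_1 = 3.3232
beam 2: φ=-45°, α=300°
  d=(0.5000,-0.8660)  start (6,4)  tX=1.4600 tY=0.2425  stride 1/|dx|=2.0000 1/|dy|=1.1547
    cross y-line → (6,3), t=0.2425
    cross y-line → (6,2), t=1.3972
    cross x-line → (7,2), t=1.4600
    cross y-line → (7,1), t=2.5519
    cross x-line → (8,1), t=3.4600
    cross y-line → (8,0), t=3.7066 (wall)
  → r_2 = 3.7066
beam 3: φ=45°, α=30°
  d=(0.8660,0.5000)  start (6,4)  tX=0.8429 tY=1.5800  stride 1/|dx|=1.1547 1/|dy|=2.0000
    cross x-line → (7,4), t=0.8429
    cross y-line → (7,5), t=1.5800 (wall)
  → r_3 = 1.5800
beam 4: φ=90°, α=75°
  d=(0.2588,0.9659)  start (6,4)  tX=2.8205 tY=0.8179  stride 1/|dx|=3.8637 1/|dy|=1.0353
    cross y-line → (6,5), t=0.8179 (wall)
  → r_4 = 0.8179

ranges = [3.3232, 3.7066, 1.5800, 0.8179]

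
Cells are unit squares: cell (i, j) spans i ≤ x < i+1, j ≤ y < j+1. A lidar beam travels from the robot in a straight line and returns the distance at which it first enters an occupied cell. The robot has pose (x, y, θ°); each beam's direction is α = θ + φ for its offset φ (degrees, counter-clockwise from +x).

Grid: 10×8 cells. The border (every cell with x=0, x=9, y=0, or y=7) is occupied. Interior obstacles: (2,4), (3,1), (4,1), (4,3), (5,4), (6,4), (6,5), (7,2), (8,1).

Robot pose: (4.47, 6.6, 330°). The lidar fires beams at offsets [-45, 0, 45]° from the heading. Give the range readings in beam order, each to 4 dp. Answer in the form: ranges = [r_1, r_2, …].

ranges = [2.0478, 1.7667, 1.5455]

beam 1: φ=-45°, α=285°
  dir = (cos 285°, sin 285°) = (0.2588, -0.9659); from cell (4,6)
  next x-line at t=2.0478, next y-line at t=0.6212; Δt_x=3.8637, Δt_y=1.0353
    y: enter (4,5) at t=0.6212
    y: enter (4,4) at t=1.6564
    x: enter (5,4) at t=2.0478 ← occupied
  → r_1 = 2.0478
beam 2: φ=0°, α=330°
  dir = (cos 330°, sin 330°) = (0.8660, -0.5000); from cell (4,6)
  next x-line at t=0.6120, next y-line at t=1.2000; Δt_x=1.1547, Δt_y=2.0000
    x: enter (5,6) at t=0.6120
    y: enter (5,5) at t=1.2000
    x: enter (6,5) at t=1.7667 ← occupied
  → r_2 = 1.7667
beam 3: φ=45°, α=15°
  dir = (cos 15°, sin 15°) = (0.9659, 0.2588); from cell (4,6)
  next x-line at t=0.5487, next y-line at t=1.5455; Δt_x=1.0353, Δt_y=3.8637
    x: enter (5,6) at t=0.5487
    y: enter (5,7) at t=1.5455 ← occupied
  → r_3 = 1.5455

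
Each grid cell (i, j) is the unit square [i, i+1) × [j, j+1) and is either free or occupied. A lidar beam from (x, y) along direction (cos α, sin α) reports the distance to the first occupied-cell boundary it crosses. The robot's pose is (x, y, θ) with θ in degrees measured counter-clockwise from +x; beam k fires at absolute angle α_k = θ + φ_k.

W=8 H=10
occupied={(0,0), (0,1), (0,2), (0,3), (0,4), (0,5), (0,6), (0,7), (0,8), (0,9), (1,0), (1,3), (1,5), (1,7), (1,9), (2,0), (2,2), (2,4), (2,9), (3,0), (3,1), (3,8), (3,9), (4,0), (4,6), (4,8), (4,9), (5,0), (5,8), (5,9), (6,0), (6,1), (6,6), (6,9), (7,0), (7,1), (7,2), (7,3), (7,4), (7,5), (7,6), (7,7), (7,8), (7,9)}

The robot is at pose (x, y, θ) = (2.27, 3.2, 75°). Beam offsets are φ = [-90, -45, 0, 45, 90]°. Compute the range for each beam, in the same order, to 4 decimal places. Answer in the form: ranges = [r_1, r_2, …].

ranges = [4.6364, 5.4617, 0.8282, 0.5400, 0.2795]

beam 1: φ=-90°, α=345°
  d=(0.9659,-0.2588)  start (2,3)  tX=0.7558 tY=0.7727  stride 1/|dx|=1.0353 1/|dy|=3.8637
    cross x-line → (3,3), t=0.7558
    cross y-line → (3,2), t=0.7727
    cross x-line → (4,2), t=1.7910
    cross x-line → (5,2), t=2.8263
    cross x-line → (6,2), t=3.8616
    cross y-line → (6,1), t=4.6364 (wall)
  → r_1 = 4.6364
beam 2: φ=-45°, α=30°
  d=(0.8660,0.5000)  start (2,3)  tX=0.8429 tY=1.6000  stride 1/|dx|=1.1547 1/|dy|=2.0000
    cross x-line → (3,3), t=0.8429
    cross y-line → (3,4), t=1.6000
    cross x-line → (4,4), t=1.9976
    cross x-line → (5,4), t=3.1523
    cross y-line → (5,5), t=3.6000
    cross x-line → (6,5), t=4.3070
    cross x-line → (7,5), t=5.4617 (wall)
  → r_2 = 5.4617
beam 3: φ=0°, α=75°
  d=(0.2588,0.9659)  start (2,3)  tX=2.8205 tY=0.8282  stride 1/|dx|=3.8637 1/|dy|=1.0353
    cross y-line → (2,4), t=0.8282 (wall)
  → r_3 = 0.8282
beam 4: φ=45°, α=120°
  d=(-0.5000,0.8660)  start (2,3)  tX=0.5400 tY=0.9238  stride 1/|dx|=2.0000 1/|dy|=1.1547
    cross x-line → (1,3), t=0.5400 (wall)
  → r_4 = 0.5400
beam 5: φ=90°, α=165°
  d=(-0.9659,0.2588)  start (2,3)  tX=0.2795 tY=3.0910  stride 1/|dx|=1.0353 1/|dy|=3.8637
    cross x-line → (1,3), t=0.2795 (wall)
  → r_5 = 0.2795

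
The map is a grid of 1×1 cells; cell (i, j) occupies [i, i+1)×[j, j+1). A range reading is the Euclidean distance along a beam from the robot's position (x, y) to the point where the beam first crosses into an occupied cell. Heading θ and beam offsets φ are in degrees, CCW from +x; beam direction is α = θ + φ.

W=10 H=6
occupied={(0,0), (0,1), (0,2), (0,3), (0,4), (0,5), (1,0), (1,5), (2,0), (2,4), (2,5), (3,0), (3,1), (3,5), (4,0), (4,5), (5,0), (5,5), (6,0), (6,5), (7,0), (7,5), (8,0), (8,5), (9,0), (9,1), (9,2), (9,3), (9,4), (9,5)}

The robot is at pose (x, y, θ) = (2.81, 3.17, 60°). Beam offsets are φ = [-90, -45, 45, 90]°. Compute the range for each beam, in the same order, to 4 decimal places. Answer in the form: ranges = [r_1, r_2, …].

beam 1: φ=-90°, α=330°
  dir = (cos 330°, sin 330°) = (0.8660, -0.5000); from cell (2,3)
  next x-line at t=0.2194, next y-line at t=0.3400; Δt_x=1.1547, Δt_y=2.0000
    x: enter (3,3) at t=0.2194
    y: enter (3,2) at t=0.3400
    x: enter (4,2) at t=1.3741
    y: enter (4,1) at t=2.3400
    x: enter (5,1) at t=2.5288
    x: enter (6,1) at t=3.6835
    y: enter (6,0) at t=4.3400 ← occupied
  → r_1 = 4.3400
beam 2: φ=-45°, α=15°
  dir = (cos 15°, sin 15°) = (0.9659, 0.2588); from cell (2,3)
  next x-line at t=0.1967, next y-line at t=3.2069; Δt_x=1.0353, Δt_y=3.8637
    x: enter (3,3) at t=0.1967
    x: enter (4,3) at t=1.2320
    x: enter (5,3) at t=2.2673
    y: enter (5,4) at t=3.2069
    x: enter (6,4) at t=3.3025
    x: enter (7,4) at t=4.3378
    x: enter (8,4) at t=5.3731
    x: enter (9,4) at t=6.4084 ← occupied
  → r_2 = 6.4084
beam 3: φ=45°, α=105°
  dir = (cos 105°, sin 105°) = (-0.2588, 0.9659); from cell (2,3)
  next x-line at t=3.1296, next y-line at t=0.8593; Δt_x=3.8637, Δt_y=1.0353
    y: enter (2,4) at t=0.8593 ← occupied
  → r_3 = 0.8593
beam 4: φ=90°, α=150°
  dir = (cos 150°, sin 150°) = (-0.8660, 0.5000); from cell (2,3)
  next x-line at t=0.9353, next y-line at t=1.6600; Δt_x=1.1547, Δt_y=2.0000
    x: enter (1,3) at t=0.9353
    y: enter (1,4) at t=1.6600
    x: enter (0,4) at t=2.0900 ← occupied
  → r_4 = 2.0900

ranges = [4.3400, 6.4084, 0.8593, 2.0900]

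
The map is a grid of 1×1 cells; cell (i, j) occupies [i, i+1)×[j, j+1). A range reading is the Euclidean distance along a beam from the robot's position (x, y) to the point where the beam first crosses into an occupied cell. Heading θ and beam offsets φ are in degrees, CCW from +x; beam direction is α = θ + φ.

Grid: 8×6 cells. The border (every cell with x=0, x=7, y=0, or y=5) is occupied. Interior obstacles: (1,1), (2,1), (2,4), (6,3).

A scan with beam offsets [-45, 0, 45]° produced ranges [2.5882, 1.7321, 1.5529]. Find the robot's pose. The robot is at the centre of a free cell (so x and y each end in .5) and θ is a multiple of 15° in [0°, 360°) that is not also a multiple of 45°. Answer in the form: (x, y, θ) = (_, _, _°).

The pose lattice has 20·16 = 320 candidates. Test each by forward raycasting.
  (3.5, 3.5, 105°): beam 1 = 1.7321 ≠ 2.5882 ✗
  (1.5, 3.5, 105°): beam 1 = 1.0000 ≠ 2.5882 ✗
  (1.5, 4.5, 165°): beam 1 = 0.5774 ≠ 2.5882 ✗
  (6.5, 4.5, 165°): beam 1 = 0.5774 ≠ 2.5882 ✗
  …
  (5.5, 2.5, 240°): r_1=2.5882, r_2=1.7321, r_3=1.5529 — all match ✓
Unique over the lattice → pose = (5.5, 2.5, 240°).

(x, y, θ) = (5.5, 2.5, 240°)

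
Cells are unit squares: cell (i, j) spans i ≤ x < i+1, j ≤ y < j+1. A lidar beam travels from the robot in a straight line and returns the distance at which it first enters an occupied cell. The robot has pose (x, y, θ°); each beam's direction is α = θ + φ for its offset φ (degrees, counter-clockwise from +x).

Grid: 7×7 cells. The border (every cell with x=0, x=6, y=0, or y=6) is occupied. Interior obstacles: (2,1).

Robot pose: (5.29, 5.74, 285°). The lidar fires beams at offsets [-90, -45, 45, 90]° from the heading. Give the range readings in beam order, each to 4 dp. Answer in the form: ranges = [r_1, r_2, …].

ranges = [4.4413, 4.5800, 0.8198, 0.7350]

beam 1: φ=-90°, α=195°
  dir = (cos 195°, sin 195°) = (-0.9659, -0.2588); from cell (5,5)
  next x-line at t=0.3002, next y-line at t=2.8591; Δt_x=1.0353, Δt_y=3.8637
    x: enter (4,5) at t=0.3002
    x: enter (3,5) at t=1.3355
    x: enter (2,5) at t=2.3708
    y: enter (2,4) at t=2.8591
    x: enter (1,4) at t=3.4061
    x: enter (0,4) at t=4.4413 ← occupied
  → r_1 = 4.4413
beam 2: φ=-45°, α=240°
  dir = (cos 240°, sin 240°) = (-0.5000, -0.8660); from cell (5,5)
  next x-line at t=0.5800, next y-line at t=0.8545; Δt_x=2.0000, Δt_y=1.1547
    x: enter (4,5) at t=0.5800
    y: enter (4,4) at t=0.8545
    y: enter (4,3) at t=2.0092
    x: enter (3,3) at t=2.5800
    y: enter (3,2) at t=3.1639
    y: enter (3,1) at t=4.3186
    x: enter (2,1) at t=4.5800 ← occupied
  → r_2 = 4.5800
beam 3: φ=45°, α=330°
  dir = (cos 330°, sin 330°) = (0.8660, -0.5000); from cell (5,5)
  next x-line at t=0.8198, next y-line at t=1.4800; Δt_x=1.1547, Δt_y=2.0000
    x: enter (6,5) at t=0.8198 ← occupied
  → r_3 = 0.8198
beam 4: φ=90°, α=15°
  dir = (cos 15°, sin 15°) = (0.9659, 0.2588); from cell (5,5)
  next x-line at t=0.7350, next y-line at t=1.0046; Δt_x=1.0353, Δt_y=3.8637
    x: enter (6,5) at t=0.7350 ← occupied
  → r_4 = 0.7350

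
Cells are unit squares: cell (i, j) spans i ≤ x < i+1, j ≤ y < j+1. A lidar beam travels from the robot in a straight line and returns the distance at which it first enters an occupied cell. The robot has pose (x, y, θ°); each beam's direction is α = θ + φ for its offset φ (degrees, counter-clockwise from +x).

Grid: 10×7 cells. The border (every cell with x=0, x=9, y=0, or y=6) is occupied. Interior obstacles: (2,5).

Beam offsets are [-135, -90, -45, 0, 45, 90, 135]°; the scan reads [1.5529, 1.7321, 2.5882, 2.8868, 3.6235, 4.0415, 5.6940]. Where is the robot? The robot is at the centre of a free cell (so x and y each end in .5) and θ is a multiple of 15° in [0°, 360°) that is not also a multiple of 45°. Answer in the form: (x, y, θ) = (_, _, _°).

(x, y, θ) = (6.5, 2.5, 30°)

Candidates: 39 free-cell centres × 16 headings = 624 poses. Raycast each; keep the one whose scan matches to 4 dp.
  (3.5, 1.5, 300°): beam 1 = 2.5882 ≠ 1.5529 ✗
  (5.5, 1.5, 345°): beam 1 = 1.0000 ≠ 1.5529 ✗
  (8.5, 5.5, 15°): beam 1 = 5.1962 ≠ 1.5529 ✗
  (8.5, 5.5, 255°): beam 1 = 0.5774 ≠ 1.5529 ✗
  (5.5, 1.5, 60°): beam 1 = 0.5176 ≠ 1.5529 ✗
  …
  (6.5, 2.5, 30°): r_1=1.5529, r_2=1.7321, r_3=2.5882, r_4=2.8868, r_5=3.6235, r_6=4.0415, r_7=5.6940 — all match ✓
No second candidate reproduces the full scan.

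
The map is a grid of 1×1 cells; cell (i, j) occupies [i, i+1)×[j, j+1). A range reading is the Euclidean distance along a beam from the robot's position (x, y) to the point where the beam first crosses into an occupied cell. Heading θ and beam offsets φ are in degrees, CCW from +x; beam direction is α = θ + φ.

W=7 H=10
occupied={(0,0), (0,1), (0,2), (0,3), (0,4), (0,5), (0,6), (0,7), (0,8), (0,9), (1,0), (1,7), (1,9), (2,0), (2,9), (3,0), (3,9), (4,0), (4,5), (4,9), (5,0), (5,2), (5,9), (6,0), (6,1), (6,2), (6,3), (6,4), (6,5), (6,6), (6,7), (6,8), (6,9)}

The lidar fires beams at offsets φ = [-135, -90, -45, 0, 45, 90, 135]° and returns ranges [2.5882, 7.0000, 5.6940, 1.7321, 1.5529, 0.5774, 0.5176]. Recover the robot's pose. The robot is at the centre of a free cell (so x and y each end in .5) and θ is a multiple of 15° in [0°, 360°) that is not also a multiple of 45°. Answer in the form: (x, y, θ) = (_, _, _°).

(x, y, θ) = (4.5, 8.5, 330°)

Enumerate (i+0.5, j+0.5, θ) over the 37 free cells and 16 admissible headings. For each, cast all 7 beams and compare to the given ranges.
  (3.5, 7.5, 255°): beam 1 = 1.7321 ≠ 2.5882 ✗
  (1.5, 3.5, 60°): beam 2 = 5.0000 ≠ 7.0000 ✗
  (4.5, 4.5, 330°): beam 1 = 3.6235 ≠ 2.5882 ✗
  (1.5, 8.5, 30°): beam 1 = 0.5176 ≠ 2.5882 ✗
  …
  (4.5, 8.5, 330°): r_1=2.5882, r_2=7.0000, r_3=5.6940, r_4=1.7321, r_5=1.5529, r_6=0.5774, r_7=0.5176 — all match ✓
Only this pose fits every beam.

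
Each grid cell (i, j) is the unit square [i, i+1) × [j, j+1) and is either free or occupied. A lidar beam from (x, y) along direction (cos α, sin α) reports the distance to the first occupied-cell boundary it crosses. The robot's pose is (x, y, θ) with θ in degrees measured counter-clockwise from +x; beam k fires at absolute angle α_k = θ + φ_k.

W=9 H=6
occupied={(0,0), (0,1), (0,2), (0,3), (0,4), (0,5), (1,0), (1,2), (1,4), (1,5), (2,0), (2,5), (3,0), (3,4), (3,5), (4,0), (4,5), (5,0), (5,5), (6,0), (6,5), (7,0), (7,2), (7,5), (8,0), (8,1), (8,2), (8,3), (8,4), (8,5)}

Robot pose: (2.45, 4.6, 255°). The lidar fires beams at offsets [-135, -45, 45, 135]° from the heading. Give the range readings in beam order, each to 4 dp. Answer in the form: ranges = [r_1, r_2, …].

ranges = [0.4619, 0.5196, 4.1569, 0.6351]

beam 1: φ=-135°, α=120°
  d=(-0.5000,0.8660)  start (2,4)  tX=0.9000 tY=0.4619  stride 1/|dx|=2.0000 1/|dy|=1.1547
    cross y-line → (2,5), t=0.4619 (wall)
  → r_1 = 0.4619
beam 2: φ=-45°, α=210°
  d=(-0.8660,-0.5000)  start (2,4)  tX=0.5196 tY=1.2000  stride 1/|dx|=1.1547 1/|dy|=2.0000
    cross x-line → (1,4), t=0.5196 (wall)
  → r_2 = 0.5196
beam 3: φ=45°, α=300°
  d=(0.5000,-0.8660)  start (2,4)  tX=1.1000 tY=0.6928  stride 1/|dx|=2.0000 1/|dy|=1.1547
    cross y-line → (2,3), t=0.6928
    cross x-line → (3,3), t=1.1000
    cross y-line → (3,2), t=1.8475
    cross y-line → (3,1), t=3.0022
    cross x-line → (4,1), t=3.1000
    cross y-line → (4,0), t=4.1569 (wall)
  → r_3 = 4.1569
beam 4: φ=135°, α=30°
  d=(0.8660,0.5000)  start (2,4)  tX=0.6351 tY=0.8000  stride 1/|dx|=1.1547 1/|dy|=2.0000
    cross x-line → (3,4), t=0.6351 (wall)
  → r_4 = 0.6351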